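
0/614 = 0=0.00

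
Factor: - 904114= - 2^1  *71^1*6367^1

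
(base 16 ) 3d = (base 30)21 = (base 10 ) 61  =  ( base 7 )115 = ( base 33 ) 1s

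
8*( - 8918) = -71344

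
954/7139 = 954/7139 = 0.13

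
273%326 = 273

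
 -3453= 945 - 4398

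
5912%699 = 320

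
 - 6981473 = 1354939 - 8336412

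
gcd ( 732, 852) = 12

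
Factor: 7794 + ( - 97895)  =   - 90101= - 11^1*8191^1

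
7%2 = 1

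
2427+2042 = 4469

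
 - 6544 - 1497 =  - 8041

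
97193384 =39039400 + 58153984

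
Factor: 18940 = 2^2*5^1*947^1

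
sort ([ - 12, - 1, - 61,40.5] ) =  [-61, - 12, - 1,  40.5]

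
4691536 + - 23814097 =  - 19122561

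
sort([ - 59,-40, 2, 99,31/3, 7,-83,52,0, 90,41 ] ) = [-83, - 59, -40, 0, 2,  7,  31/3, 41, 52, 90, 99] 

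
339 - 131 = 208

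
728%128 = 88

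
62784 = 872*72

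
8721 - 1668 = 7053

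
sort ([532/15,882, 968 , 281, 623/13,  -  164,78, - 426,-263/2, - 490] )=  [ - 490,-426, - 164, - 263/2, 532/15, 623/13,78, 281, 882, 968 ]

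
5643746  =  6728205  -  1084459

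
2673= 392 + 2281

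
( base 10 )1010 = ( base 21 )262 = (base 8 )1762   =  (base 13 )5c9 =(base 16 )3f2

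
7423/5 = 1484 + 3/5 = 1484.60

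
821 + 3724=4545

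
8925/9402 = 2975/3134 = 0.95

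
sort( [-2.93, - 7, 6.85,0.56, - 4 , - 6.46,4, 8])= [-7 ,  -  6.46,-4, - 2.93 , 0.56  ,  4 , 6.85,8]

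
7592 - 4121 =3471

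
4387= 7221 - 2834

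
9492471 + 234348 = 9726819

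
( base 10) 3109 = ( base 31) 379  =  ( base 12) 1971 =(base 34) 2NF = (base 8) 6045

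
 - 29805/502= - 60 + 315/502=- 59.37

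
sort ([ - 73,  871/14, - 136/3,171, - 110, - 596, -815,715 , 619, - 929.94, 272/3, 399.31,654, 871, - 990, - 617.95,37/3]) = [ - 990, - 929.94, - 815  , - 617.95, - 596, - 110,-73, - 136/3, 37/3 , 871/14,272/3, 171, 399.31,619,654 , 715,871] 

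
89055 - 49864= 39191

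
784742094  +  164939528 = 949681622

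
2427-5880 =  - 3453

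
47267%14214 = 4625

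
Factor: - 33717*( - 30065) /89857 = 1013701605/89857 = 3^1*5^1*7^1*59^( - 1)*859^1*1523^( - 1)*11239^1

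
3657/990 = 3 + 229/330 = 3.69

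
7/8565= 7/8565=0.00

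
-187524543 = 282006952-469531495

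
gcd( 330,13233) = 33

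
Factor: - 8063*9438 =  - 2^1*3^1*11^3 * 13^1*733^1 = - 76098594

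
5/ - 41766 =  - 5/41766 = - 0.00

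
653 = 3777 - 3124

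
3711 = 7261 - 3550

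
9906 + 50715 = 60621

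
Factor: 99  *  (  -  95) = -9405 = - 3^2 * 5^1*11^1*19^1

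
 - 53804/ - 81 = 664 + 20/81 = 664.25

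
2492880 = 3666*680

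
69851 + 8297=78148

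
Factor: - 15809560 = - 2^3*5^1*13^1*30403^1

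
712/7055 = 712/7055 = 0.10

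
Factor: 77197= 17^1*19^1 * 239^1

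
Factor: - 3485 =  - 5^1*17^1* 41^1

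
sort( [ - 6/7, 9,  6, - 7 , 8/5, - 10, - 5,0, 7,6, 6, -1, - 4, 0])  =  [ - 10, - 7, - 5, - 4, - 1, - 6/7, 0,0, 8/5,6,6,  6 , 7,9 ]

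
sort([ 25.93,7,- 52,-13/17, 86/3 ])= [-52, - 13/17, 7,25.93, 86/3] 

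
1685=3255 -1570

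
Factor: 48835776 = 2^6 *3^1 *11^1 * 19^1*1217^1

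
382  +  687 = 1069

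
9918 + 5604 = 15522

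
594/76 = 297/38 = 7.82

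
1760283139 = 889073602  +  871209537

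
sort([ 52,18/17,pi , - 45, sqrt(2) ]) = [ - 45,18/17, sqrt( 2),pi, 52 ] 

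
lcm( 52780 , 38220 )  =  1108380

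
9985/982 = 9985/982 = 10.17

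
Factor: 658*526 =2^2*7^1 *47^1 * 263^1=346108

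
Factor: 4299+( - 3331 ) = 968 = 2^3*11^2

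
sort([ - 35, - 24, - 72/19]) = [ - 35, - 24, - 72/19] 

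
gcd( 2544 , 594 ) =6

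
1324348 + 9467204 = 10791552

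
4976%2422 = 132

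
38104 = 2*19052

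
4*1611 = 6444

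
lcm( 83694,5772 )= 167388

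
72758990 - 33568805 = 39190185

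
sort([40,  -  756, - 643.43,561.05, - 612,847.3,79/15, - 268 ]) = [ - 756 , - 643.43, - 612, - 268, 79/15, 40,561.05, 847.3 ] 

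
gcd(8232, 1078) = 98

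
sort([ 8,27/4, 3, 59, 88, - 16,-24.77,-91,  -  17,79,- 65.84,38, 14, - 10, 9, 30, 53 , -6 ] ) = [ - 91, - 65.84, - 24.77,-17,-16,-10, -6, 3, 27/4,8, 9,14, 30 , 38, 53, 59, 79,88 ] 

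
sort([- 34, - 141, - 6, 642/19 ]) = [-141 , - 34,-6,642/19]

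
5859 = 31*189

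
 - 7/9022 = -1 + 9015/9022 = -0.00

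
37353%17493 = 2367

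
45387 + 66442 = 111829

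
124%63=61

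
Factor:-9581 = -11^1*13^1*67^1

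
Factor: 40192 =2^8*157^1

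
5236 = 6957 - 1721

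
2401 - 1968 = 433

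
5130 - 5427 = - 297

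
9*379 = 3411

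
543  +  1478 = 2021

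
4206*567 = 2384802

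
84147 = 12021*7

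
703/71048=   703/71048 =0.01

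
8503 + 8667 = 17170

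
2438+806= 3244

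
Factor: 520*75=2^3*3^1*5^3*13^1 = 39000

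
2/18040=1/9020 = 0.00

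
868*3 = 2604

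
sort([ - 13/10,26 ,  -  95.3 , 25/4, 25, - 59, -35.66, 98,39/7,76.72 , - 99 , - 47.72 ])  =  [ - 99 ,-95.3  ,  -  59, - 47.72, - 35.66, - 13/10,  39/7,25/4 , 25 , 26, 76.72,98 ] 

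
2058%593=279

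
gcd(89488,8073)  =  1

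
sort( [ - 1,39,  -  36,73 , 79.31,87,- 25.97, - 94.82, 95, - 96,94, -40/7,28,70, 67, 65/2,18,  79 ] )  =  [ - 96, - 94.82, - 36, - 25.97, - 40/7,  -  1,18, 28, 65/2,39,67,70,  73,79,79.31,87,94,95]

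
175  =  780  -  605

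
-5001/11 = -5001/11 = -  454.64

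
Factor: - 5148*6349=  - 2^2* 3^2*7^1*11^1  *13^1*907^1  =  -32684652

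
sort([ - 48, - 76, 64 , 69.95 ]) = [ - 76,-48, 64, 69.95 ] 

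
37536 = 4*9384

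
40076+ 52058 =92134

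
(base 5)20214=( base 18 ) 40d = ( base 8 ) 2435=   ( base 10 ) 1309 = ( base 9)1714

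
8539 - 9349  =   - 810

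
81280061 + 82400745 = 163680806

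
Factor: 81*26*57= 2^1*3^5* 13^1*19^1=120042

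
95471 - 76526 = 18945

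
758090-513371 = 244719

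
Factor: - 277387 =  - 11^1 * 151^1*167^1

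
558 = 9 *62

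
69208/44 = 1572 + 10/11 = 1572.91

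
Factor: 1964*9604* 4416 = 2^10*3^1 * 7^4*23^1*491^1= 83295722496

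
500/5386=250/2693 = 0.09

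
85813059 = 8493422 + 77319637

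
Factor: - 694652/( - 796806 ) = 2^1*3^( - 2 )*7^1 * 24809^1*44267^( - 1) = 347326/398403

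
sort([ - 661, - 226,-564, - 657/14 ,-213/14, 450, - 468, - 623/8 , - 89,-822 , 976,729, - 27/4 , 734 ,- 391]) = [ - 822, - 661 , - 564, - 468 , - 391, - 226, - 89, - 623/8,-657/14, - 213/14, - 27/4,450,729,734,976 ] 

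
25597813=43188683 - 17590870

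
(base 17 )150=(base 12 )272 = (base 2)101110110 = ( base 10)374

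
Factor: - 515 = -5^1 * 103^1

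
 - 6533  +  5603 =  - 930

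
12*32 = 384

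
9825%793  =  309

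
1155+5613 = 6768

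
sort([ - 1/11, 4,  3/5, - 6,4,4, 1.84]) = [ - 6, - 1/11 , 3/5 , 1.84, 4,4,4] 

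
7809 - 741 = 7068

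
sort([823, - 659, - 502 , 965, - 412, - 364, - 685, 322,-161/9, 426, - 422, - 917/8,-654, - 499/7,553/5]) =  [ - 685,- 659,  -  654,-502, - 422, -412,- 364,-917/8, - 499/7 ,-161/9, 553/5,322, 426, 823,965] 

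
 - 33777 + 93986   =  60209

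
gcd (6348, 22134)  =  6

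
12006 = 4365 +7641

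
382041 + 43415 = 425456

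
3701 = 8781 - 5080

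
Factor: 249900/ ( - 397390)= - 510/811 =- 2^1*3^1*5^1*17^1*811^(  -  1) 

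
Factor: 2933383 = 2933383^1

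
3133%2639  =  494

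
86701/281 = 86701/281 = 308.54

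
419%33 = 23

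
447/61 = 447/61 = 7.33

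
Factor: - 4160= -2^6*5^1*13^1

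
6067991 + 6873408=12941399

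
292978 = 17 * 17234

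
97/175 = 97/175 = 0.55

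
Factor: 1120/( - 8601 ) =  - 2^5 * 3^( - 1) * 5^1*7^1*  47^ ( - 1 )*61^( - 1 )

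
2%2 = 0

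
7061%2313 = 122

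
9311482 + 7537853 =16849335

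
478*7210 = 3446380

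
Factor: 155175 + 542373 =697548  =  2^2*3^1*58129^1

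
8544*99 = 845856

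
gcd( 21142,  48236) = 62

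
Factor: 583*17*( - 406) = -2^1*7^1*11^1*17^1*29^1  *  53^1 = -4023866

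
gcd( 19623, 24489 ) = 3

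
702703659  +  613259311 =1315962970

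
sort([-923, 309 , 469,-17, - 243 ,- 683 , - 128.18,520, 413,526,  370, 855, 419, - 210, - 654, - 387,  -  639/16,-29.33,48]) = [-923, - 683, - 654,- 387, - 243, - 210,- 128.18, - 639/16, - 29.33, - 17, 48,309,370, 413,419,469,520, 526,855]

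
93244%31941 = 29362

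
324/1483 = 324/1483 =0.22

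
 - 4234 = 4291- 8525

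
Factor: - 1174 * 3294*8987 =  - 2^2*3^3*11^1*19^1*43^1*61^1 * 587^1 = - 34754130972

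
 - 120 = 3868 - 3988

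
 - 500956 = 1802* (  -  278)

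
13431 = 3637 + 9794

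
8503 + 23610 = 32113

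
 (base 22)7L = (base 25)70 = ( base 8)257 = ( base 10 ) 175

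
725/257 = 2 +211/257 = 2.82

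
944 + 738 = 1682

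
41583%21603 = 19980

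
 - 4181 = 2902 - 7083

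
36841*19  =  699979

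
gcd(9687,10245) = 3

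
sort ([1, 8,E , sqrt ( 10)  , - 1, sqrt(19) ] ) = [ - 1,1  ,  E, sqrt ( 10), sqrt( 19 ), 8 ]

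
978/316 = 3 + 15/158 = 3.09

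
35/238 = 5/34 = 0.15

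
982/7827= 982/7827= 0.13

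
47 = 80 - 33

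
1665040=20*83252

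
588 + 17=605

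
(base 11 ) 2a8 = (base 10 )360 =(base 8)550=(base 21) H3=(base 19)II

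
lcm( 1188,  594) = 1188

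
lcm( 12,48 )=48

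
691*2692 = 1860172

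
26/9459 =26/9459 = 0.00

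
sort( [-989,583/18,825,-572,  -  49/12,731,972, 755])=[ - 989,-572, - 49/12, 583/18,731,755,825,972]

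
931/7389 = 931/7389 = 0.13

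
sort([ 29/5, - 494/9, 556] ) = [ -494/9, 29/5,556 ] 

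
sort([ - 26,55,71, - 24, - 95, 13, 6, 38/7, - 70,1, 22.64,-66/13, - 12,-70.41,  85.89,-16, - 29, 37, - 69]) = [ - 95, - 70.41, - 70, - 69, - 29,  -  26, - 24, - 16,  -  12, - 66/13,1, 38/7, 6,13, 22.64 , 37,  55, 71,  85.89]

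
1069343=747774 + 321569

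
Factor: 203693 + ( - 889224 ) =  - 7^1 * 11^1*29^1 * 307^1 = - 685531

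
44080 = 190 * 232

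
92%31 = 30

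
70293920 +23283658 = 93577578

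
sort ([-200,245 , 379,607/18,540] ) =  [-200,607/18,245, 379,  540] 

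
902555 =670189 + 232366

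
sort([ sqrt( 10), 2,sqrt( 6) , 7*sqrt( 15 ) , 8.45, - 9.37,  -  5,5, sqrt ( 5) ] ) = [ - 9.37, - 5, 2, sqrt( 5), sqrt ( 6 ), sqrt(10), 5,8.45,7*sqrt( 15) ] 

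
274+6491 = 6765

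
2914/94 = 31= 31.00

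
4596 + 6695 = 11291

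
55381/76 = 55381/76 = 728.70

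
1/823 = 1/823  =  0.00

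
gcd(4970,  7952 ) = 994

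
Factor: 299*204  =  60996=2^2*3^1*13^1*17^1*23^1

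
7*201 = 1407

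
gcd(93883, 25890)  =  1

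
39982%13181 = 439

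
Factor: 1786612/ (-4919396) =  - 47^(  -  1)*137^ ( - 1)*191^ ( - 1)*317^1*1409^1  =  - 446653/1229849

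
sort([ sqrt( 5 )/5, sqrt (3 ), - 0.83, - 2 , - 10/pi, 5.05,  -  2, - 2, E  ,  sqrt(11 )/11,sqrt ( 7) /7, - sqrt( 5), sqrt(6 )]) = [-10/pi,  -  sqrt( 5 ), - 2, - 2, - 2, - 0.83,  sqrt( 11)/11,sqrt( 7) /7, sqrt( 5) /5,  sqrt (3 ),sqrt( 6 ),  E, 5.05 ]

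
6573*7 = 46011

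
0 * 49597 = 0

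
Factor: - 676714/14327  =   -2^1*79^1*4283^1 * 14327^( - 1)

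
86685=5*17337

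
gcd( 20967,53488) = 1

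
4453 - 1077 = 3376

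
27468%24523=2945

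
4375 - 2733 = 1642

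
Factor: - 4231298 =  - 2^1 * 281^1*7529^1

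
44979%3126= 1215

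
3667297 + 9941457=13608754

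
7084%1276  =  704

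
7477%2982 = 1513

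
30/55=6/11 = 0.55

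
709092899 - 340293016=368799883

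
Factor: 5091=3^1*1697^1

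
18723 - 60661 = -41938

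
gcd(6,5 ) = 1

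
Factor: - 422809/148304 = - 593/208 = -2^( - 4) * 13^( - 1 )*593^1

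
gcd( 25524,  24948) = 36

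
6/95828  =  3/47914 = 0.00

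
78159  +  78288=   156447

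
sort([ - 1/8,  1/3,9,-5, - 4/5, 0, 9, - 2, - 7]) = [  -  7,  -  5, - 2, - 4/5, - 1/8,  0, 1/3,9,9]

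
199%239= 199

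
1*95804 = 95804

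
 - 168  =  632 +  - 800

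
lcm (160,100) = 800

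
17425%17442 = 17425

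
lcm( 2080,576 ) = 37440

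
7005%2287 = 144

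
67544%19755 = 8279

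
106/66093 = 106/66093 = 0.00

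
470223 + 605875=1076098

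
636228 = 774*822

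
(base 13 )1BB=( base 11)274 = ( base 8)503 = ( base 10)323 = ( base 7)641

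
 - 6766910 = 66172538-72939448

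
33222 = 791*42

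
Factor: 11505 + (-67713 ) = -56208 = - 2^4*3^1 * 1171^1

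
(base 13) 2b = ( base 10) 37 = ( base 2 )100101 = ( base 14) 29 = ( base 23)1E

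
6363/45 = 707/5 =141.40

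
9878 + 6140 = 16018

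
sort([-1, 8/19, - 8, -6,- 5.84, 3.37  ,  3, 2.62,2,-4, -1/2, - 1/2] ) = [- 8,  -  6, -5.84,  -  4,- 1 , - 1/2,  -  1/2,8/19,2,2.62, 3,3.37 ]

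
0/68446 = 0=0.00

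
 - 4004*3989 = - 15971956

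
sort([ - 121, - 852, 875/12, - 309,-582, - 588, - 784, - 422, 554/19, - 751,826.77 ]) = [- 852, - 784, - 751, - 588, - 582, - 422, - 309, - 121, 554/19, 875/12,826.77 ]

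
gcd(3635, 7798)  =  1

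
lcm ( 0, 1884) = 0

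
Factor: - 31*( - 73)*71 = 160673 = 31^1*71^1*73^1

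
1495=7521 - 6026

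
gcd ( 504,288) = 72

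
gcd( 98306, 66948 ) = 2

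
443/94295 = 443/94295 =0.00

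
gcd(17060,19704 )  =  4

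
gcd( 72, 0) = 72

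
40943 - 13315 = 27628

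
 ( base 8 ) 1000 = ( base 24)L8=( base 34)F2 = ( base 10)512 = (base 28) i8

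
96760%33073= 30614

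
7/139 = 7/139 = 0.05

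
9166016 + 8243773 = 17409789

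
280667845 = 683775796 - 403107951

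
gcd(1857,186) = 3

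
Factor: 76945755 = 3^1 * 5^1 * 37^1*138641^1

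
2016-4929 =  - 2913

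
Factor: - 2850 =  - 2^1*3^1*5^2*19^1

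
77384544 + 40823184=118207728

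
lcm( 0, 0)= 0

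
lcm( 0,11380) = 0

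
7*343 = 2401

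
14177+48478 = 62655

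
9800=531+9269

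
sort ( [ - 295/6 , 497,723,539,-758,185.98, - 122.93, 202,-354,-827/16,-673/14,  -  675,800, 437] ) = [-758 , - 675  , - 354 ,-122.93, - 827/16,-295/6, -673/14,185.98, 202,437,497,539,723,  800] 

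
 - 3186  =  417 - 3603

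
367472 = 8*45934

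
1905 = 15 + 1890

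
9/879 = 3/293 = 0.01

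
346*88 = 30448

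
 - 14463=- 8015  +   - 6448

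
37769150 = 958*39425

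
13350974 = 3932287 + 9418687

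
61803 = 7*8829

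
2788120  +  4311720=7099840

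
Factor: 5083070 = 2^1*5^1*19^1*31^1 *863^1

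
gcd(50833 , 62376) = 1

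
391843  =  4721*83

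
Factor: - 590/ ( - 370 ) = 59/37 = 37^( - 1)*59^1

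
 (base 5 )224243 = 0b1111110001001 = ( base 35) 6kn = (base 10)8073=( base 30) 8T3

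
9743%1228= 1147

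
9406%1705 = 881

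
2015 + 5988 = 8003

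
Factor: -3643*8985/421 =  - 3^1*5^1 * 421^( - 1 )*599^1 * 3643^1 = -32732355/421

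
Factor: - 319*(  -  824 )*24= 6308544=2^6*3^1*11^1*29^1*103^1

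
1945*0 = 0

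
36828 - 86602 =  - 49774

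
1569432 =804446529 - 802877097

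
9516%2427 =2235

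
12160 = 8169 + 3991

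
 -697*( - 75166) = 52390702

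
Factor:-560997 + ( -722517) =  - 1283514 =-2^1*3^1*213919^1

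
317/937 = 317/937 = 0.34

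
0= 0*31557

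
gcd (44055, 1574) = 1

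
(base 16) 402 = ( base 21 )26i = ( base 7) 2664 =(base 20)2b6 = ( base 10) 1026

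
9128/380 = 2282/95 =24.02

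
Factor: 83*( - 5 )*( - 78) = 32370 = 2^1*3^1*5^1*13^1*83^1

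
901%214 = 45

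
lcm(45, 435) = 1305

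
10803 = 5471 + 5332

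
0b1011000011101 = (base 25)91b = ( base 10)5661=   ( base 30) 68l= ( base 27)7ki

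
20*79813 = 1596260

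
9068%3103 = 2862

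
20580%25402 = 20580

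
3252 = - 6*(- 542)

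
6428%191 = 125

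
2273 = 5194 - 2921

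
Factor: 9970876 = 2^2*2492719^1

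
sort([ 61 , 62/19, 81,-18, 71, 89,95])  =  [ - 18 , 62/19, 61 , 71, 81, 89, 95]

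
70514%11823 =11399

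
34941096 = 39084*894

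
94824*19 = 1801656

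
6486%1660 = 1506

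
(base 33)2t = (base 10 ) 95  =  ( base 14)6B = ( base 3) 10112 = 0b1011111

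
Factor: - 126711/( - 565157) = 3^3*13^1*  19^2*149^(-1)*  3793^( - 1 ) 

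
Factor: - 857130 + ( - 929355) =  - 3^1*5^1*119099^1 = - 1786485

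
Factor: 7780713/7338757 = 3^1*17^1*152563^1 * 7338757^( - 1 )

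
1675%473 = 256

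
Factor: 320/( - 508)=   -  2^4*5^1*127^( - 1)= -80/127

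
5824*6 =34944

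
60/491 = 60/491 = 0.12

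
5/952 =5/952 = 0.01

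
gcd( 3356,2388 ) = 4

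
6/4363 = 6/4363 = 0.00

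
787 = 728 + 59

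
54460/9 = 54460/9 = 6051.11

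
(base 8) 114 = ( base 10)76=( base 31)2e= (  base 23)37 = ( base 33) 2a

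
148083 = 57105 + 90978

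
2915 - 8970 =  - 6055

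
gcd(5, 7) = 1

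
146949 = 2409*61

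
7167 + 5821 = 12988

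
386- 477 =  - 91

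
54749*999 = 54694251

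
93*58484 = 5439012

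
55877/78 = 55877/78 = 716.37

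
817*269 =219773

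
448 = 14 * 32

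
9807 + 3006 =12813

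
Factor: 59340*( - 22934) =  - 2^3 * 3^1*5^1*23^1  *  43^1 * 11467^1 = -1360903560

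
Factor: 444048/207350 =696/325= 2^3 * 3^1*5^( - 2 )*13^(-1)*29^1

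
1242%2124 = 1242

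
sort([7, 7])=[7, 7]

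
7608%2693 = 2222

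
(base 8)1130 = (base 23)132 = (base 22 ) 156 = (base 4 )21120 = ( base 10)600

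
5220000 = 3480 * 1500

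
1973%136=69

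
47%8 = 7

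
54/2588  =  27/1294 = 0.02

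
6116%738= 212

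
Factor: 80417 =29^1*47^1*59^1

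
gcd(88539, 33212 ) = 1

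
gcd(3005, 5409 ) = 601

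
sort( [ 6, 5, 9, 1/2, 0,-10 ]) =[-10, 0,  1/2,5,6,9 ]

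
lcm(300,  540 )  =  2700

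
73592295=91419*805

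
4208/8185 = 4208/8185 = 0.51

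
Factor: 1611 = 3^2*179^1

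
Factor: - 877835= - 5^1*7^2 *3583^1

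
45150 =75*602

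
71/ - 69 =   -  71/69 = - 1.03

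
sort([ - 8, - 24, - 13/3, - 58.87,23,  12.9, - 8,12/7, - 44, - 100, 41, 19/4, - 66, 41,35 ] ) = [ - 100, - 66, - 58.87, - 44, - 24,-8, - 8,-13/3, 12/7 , 19/4,  12.9, 23, 35,41,41]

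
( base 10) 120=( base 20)60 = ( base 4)1320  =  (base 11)aa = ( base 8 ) 170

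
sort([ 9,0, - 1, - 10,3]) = [ - 10, -1,0 , 3,9 ]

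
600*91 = 54600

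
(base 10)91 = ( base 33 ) 2p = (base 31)2t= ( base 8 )133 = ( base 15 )61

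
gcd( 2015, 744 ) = 31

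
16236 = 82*198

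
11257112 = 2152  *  5231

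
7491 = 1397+6094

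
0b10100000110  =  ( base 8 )2406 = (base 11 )a6a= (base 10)1286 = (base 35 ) 11Q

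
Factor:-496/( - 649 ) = 2^4*11^(- 1 )*31^1*59^( - 1 )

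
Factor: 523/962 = 2^( - 1)* 13^( - 1)*37^(-1)*523^1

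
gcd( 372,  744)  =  372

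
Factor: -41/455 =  - 5^(-1 )*7^( - 1 )*13^ (-1)*41^1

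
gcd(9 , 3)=3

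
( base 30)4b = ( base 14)95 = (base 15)8b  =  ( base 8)203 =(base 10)131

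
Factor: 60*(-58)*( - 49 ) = 2^3*3^1*5^1*7^2* 29^1 = 170520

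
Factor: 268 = 2^2* 67^1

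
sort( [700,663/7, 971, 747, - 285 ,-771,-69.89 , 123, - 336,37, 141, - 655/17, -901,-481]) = [ -901,-771, - 481, - 336 ,-285, - 69.89,  -  655/17,  37, 663/7,123, 141,700, 747, 971]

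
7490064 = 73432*102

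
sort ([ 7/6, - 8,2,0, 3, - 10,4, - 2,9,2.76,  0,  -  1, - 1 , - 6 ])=[ - 10, - 8, - 6, - 2,  -  1,  -  1 , 0, 0,7/6,  2, 2.76,3,4,9]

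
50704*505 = 25605520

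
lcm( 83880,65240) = 587160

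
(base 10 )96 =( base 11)88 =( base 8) 140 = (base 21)4C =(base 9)116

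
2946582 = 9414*313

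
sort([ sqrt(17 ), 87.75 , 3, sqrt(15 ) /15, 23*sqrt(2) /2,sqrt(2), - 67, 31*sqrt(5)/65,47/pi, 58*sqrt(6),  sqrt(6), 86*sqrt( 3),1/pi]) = [ - 67, sqrt(15 ) /15, 1/pi, 31*sqrt (5)/65, sqrt(2) , sqrt(6 ), 3  ,  sqrt (17), 47/pi, 23*sqrt(2 ) /2, 87.75, 58*sqrt(6),  86*sqrt( 3)]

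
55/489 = 55/489 = 0.11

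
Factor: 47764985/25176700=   9552997/5035340 =2^(-2) * 5^( - 1)*17^1*223^( -1)*269^1*1129^( - 1)*2089^1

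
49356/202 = 244 + 34/101 = 244.34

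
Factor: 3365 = 5^1*673^1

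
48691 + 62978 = 111669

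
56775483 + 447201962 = 503977445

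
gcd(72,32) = 8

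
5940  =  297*20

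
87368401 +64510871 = 151879272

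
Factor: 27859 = 13^1*2143^1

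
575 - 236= 339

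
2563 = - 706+3269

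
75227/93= 808+83/93 = 808.89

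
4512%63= 39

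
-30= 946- 976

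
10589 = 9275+1314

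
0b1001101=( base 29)2J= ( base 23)38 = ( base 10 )77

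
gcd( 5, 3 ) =1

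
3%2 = 1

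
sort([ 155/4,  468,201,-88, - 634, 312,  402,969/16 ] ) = [ - 634,  -  88,155/4  ,  969/16,  201,312 , 402, 468 ] 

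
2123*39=82797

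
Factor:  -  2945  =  -5^1 *19^1*31^1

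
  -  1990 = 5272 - 7262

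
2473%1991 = 482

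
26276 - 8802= 17474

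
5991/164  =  36  +  87/164 = 36.53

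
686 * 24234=16624524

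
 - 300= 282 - 582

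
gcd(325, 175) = 25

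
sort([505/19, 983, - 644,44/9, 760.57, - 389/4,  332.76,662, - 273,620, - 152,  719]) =[-644,- 273, - 152,  -  389/4 , 44/9,505/19,332.76, 620,  662,719,760.57,983 ]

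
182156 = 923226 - 741070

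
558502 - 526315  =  32187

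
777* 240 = 186480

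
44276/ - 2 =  - 22138/1 = - 22138.00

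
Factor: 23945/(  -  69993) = - 3^( - 2 )*5^1*7^ ( - 1 )*11^( - 1 ) * 101^( - 1)*4789^1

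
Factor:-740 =-2^2 * 5^1*37^1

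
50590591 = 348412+50242179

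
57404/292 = 196 + 43/73 = 196.59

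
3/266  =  3/266 = 0.01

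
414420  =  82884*5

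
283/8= 283/8= 35.38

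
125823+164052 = 289875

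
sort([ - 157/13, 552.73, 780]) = [ - 157/13,552.73, 780 ] 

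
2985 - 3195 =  - 210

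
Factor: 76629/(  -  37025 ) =  -  3^1*5^( - 2 )*7^1 * 41^1*89^1 * 1481^ ( - 1)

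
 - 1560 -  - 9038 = 7478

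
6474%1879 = 837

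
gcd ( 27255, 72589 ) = 1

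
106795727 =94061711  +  12734016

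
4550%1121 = 66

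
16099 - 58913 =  - 42814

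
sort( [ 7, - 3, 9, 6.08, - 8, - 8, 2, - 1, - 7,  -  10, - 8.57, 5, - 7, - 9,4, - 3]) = [ - 10,  -  9,  -  8.57,-8, - 8, - 7, - 7, - 3, - 3, - 1, 2,4,5,6.08,  7,9]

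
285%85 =30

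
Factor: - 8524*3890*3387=-2^3*3^1*5^1*389^1*1129^1*2131^1 = - 112307365320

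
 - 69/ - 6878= 69/6878=0.01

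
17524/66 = 8762/33 = 265.52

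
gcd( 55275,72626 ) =1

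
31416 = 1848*17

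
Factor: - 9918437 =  - 19^1*73^1*7151^1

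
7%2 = 1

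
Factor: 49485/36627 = 16495/12209 = 5^1 * 29^( - 1 )*421^( - 1)*3299^1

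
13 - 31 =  - 18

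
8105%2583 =356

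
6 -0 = 6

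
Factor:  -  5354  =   - 2^1 * 2677^1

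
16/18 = 8/9 =0.89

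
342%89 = 75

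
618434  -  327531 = 290903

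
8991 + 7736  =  16727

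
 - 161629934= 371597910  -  533227844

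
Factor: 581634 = 2^1*  3^3*10771^1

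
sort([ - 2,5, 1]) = [ - 2,1, 5]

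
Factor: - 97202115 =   -  3^2  *  5^1*281^1 * 7687^1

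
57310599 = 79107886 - 21797287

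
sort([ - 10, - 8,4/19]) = [ - 10, - 8,4/19 ]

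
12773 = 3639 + 9134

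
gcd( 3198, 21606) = 78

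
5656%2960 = 2696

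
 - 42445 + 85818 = 43373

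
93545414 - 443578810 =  - 350033396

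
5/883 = 5/883= 0.01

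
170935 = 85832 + 85103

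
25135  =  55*457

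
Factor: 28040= 2^3*5^1 * 701^1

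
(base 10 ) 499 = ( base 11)414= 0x1F3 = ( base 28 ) HN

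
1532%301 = 27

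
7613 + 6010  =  13623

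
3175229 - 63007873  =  -59832644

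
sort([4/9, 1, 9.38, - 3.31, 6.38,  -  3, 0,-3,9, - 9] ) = [ - 9, - 3.31, - 3,-3, 0, 4/9 , 1,6.38,9, 9.38]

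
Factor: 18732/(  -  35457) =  - 28/53= - 2^2 * 7^1*53^(  -  1 )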